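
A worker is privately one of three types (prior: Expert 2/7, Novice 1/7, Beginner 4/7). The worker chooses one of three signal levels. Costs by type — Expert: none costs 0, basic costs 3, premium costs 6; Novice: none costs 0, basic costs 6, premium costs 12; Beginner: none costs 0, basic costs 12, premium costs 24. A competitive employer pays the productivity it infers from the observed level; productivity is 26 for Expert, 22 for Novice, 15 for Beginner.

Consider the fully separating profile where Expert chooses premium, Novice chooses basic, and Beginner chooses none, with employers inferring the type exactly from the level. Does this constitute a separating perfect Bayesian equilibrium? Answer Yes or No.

Yes

Separating wages: premium → 26, basic → 22, none → 15.
Expert (assigned premium): none: 15 − 0 = 15; basic: 22 − 3 = 19; premium: 26 − 6 = 20. Expert stays.
Novice (assigned basic): none: 15 − 0 = 15; basic: 22 − 6 = 16; premium: 26 − 12 = 14. Novice stays.
Beginner (assigned none): none: 15 − 0 = 15; basic: 22 − 12 = 10; premium: 26 − 24 = 2. Beginner stays.
Every type prefers its assigned level; separation holds.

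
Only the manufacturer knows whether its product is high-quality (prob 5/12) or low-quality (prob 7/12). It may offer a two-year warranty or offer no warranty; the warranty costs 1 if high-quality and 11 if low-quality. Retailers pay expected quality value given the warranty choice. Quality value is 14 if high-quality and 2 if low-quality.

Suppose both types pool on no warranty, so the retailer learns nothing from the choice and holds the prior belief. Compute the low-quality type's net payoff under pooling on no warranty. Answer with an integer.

Pooled price = 5/12·14 + 7/12·2 = 7.
low-quality pays no cost for no warranty, so net payoff = 7.

7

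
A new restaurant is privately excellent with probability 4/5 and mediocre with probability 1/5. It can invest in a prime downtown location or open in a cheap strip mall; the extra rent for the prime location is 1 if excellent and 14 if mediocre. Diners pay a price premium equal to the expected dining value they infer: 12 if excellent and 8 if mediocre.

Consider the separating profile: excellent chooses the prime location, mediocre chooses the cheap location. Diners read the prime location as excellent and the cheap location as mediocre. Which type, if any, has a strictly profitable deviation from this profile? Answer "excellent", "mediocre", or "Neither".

The prime location pays 12; the cheap location pays 8.
excellent: assigned the prime location, nets 12 − 1 = 11; deviating to the cheap location nets 8.
mediocre: assigned the cheap location, nets 8; deviating to the prime location nets 12 − 14 = -2.
Both types strictly prefer their assigned action; no profitable deviation.

Neither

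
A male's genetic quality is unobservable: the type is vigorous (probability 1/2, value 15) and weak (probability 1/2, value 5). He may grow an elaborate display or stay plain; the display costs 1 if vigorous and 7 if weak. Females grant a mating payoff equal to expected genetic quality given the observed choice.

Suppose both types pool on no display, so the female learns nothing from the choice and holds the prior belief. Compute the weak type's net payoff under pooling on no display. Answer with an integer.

Pooled mating payoff = 1/2·15 + 1/2·5 = 10.
weak pays no cost for no display, so net payoff = 10.

10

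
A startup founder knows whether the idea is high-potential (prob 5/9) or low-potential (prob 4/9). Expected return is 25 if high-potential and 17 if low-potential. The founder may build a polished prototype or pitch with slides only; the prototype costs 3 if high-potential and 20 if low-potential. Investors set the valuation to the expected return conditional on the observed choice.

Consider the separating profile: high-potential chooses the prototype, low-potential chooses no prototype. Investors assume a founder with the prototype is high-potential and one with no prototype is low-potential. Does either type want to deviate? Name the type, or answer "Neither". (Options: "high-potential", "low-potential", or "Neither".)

The prototype pays 25; no prototype pays 17.
high-potential: assigned the prototype, nets 25 − 3 = 22; deviating to no prototype nets 17.
low-potential: assigned no prototype, nets 17; deviating to the prototype nets 25 − 20 = 5.
Both types strictly prefer their assigned action; no profitable deviation.

Neither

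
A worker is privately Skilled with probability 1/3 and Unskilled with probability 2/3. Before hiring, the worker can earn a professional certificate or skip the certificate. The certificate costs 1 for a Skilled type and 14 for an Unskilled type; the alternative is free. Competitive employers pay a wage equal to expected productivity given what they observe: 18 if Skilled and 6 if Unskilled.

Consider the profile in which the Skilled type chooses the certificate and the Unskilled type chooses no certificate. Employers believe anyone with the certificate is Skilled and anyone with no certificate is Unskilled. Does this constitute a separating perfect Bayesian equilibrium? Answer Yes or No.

Under these beliefs, the certificate earns wage 18 and no certificate earns wage 6.
Skilled: the certificate nets 18 − 1 = 17; no certificate nets 6. Skilled prefers the certificate.
Unskilled: the certificate nets 18 − 14 = 4; no certificate nets 6. Unskilled prefers no certificate.
Neither type deviates, so the separating profile is an equilibrium.

Yes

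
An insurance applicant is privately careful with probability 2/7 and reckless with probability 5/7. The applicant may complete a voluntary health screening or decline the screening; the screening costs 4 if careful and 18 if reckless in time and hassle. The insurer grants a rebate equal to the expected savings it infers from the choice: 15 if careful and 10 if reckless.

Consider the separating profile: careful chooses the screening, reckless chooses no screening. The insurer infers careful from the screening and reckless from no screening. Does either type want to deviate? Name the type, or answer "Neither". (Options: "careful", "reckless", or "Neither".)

The screening pays 15; no screening pays 10.
careful: assigned the screening, nets 15 − 4 = 11; deviating to no screening nets 10.
reckless: assigned no screening, nets 10; deviating to the screening nets 15 − 18 = -3.
Both types strictly prefer their assigned action; no profitable deviation.

Neither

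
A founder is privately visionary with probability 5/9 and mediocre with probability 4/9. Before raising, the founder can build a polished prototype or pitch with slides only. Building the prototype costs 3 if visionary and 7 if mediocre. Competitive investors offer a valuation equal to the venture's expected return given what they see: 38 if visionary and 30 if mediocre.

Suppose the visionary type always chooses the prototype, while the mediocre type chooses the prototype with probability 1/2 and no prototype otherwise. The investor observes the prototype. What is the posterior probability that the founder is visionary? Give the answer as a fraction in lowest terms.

5/7

P(the prototype) = (5/9)·1 + (4/9)·(1/2) = 7/9.
By Bayes' rule, P(visionary | the prototype) = (5/9) / (7/9) = 5/7.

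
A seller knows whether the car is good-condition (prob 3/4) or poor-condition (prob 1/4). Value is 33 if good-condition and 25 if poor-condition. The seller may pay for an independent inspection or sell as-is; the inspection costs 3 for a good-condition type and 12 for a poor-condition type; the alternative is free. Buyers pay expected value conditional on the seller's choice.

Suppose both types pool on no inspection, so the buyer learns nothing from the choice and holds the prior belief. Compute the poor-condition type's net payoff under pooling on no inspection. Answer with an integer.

Pooled price = 3/4·33 + 1/4·25 = 31.
poor-condition pays no cost for no inspection, so net payoff = 31.

31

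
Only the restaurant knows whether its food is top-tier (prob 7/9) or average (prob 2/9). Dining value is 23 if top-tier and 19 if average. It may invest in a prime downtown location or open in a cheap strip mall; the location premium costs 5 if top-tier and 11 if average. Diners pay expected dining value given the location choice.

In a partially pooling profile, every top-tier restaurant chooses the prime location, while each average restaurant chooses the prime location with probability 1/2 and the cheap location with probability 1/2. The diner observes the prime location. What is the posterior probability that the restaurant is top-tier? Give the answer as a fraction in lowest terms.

7/8

P(the prime location) = (7/9)·1 + (2/9)·(1/2) = 8/9.
By Bayes' rule, P(top-tier | the prime location) = (7/9) / (8/9) = 7/8.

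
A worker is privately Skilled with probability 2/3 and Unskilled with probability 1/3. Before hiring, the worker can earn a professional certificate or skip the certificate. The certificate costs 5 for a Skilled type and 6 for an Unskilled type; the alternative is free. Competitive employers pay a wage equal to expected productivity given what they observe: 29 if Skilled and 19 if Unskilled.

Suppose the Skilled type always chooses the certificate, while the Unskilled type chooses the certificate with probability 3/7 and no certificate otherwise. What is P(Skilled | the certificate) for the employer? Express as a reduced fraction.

P(the certificate) = (2/3)·1 + (1/3)·(3/7) = 17/21.
By Bayes' rule, P(Skilled | the certificate) = (2/3) / (17/21) = 14/17.

14/17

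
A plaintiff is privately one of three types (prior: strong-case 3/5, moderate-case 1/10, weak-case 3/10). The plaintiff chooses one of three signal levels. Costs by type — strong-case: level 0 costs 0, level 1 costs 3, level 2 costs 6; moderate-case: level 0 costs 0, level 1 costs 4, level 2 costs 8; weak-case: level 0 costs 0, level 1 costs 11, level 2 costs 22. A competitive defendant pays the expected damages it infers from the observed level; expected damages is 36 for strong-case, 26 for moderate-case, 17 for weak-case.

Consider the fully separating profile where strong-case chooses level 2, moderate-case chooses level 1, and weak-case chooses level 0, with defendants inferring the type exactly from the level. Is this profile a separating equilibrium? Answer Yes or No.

Separating settlements: level 2 → 36, level 1 → 26, level 0 → 17.
strong-case (assigned level 2): level 0: 17 − 0 = 17; level 1: 26 − 3 = 23; level 2: 36 − 6 = 30. strong-case stays.
moderate-case (assigned level 1): level 0: 17 − 0 = 17; level 1: 26 − 4 = 22; level 2: 36 − 8 = 28. moderate-case prefers level 2.
weak-case (assigned level 0): level 0: 17 − 0 = 17; level 1: 26 − 11 = 15; level 2: 36 − 22 = 14. weak-case stays.
At least one type deviates; the separating profile fails.

No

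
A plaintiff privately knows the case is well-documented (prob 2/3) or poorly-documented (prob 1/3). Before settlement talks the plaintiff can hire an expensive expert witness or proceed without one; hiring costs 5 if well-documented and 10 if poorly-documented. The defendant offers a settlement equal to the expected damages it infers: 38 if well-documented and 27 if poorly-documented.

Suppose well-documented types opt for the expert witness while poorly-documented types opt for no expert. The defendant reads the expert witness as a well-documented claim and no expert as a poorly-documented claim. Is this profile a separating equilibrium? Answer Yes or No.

Under these beliefs, the expert witness earns settlement 38 and no expert earns settlement 27.
well-documented: the expert witness nets 38 − 5 = 33; no expert nets 27. well-documented prefers the expert witness.
poorly-documented: the expert witness nets 38 − 10 = 28; no expert nets 27. poorly-documented would deviate to the expert witness.
poorly-documented has a profitable deviation, so the profile is not an equilibrium.

No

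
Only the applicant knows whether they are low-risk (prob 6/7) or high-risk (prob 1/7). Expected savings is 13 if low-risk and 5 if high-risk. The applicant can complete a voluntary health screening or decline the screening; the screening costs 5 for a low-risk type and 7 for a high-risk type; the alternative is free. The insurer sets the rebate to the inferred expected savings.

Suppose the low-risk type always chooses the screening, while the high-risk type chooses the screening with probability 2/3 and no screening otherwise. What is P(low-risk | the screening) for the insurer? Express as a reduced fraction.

P(the screening) = (6/7)·1 + (1/7)·(2/3) = 20/21.
By Bayes' rule, P(low-risk | the screening) = (6/7) / (20/21) = 9/10.

9/10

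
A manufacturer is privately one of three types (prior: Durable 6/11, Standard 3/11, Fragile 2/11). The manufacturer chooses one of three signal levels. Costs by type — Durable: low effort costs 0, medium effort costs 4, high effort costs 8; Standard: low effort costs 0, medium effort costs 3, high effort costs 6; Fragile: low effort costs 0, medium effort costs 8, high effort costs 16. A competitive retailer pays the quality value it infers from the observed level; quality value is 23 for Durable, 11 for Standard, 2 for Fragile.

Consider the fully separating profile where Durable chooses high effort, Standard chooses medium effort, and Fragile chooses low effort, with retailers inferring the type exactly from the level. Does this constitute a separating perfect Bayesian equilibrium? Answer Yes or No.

No

Separating prices: high effort → 23, medium effort → 11, low effort → 2.
Durable (assigned high effort): low effort: 2 − 0 = 2; medium effort: 11 − 4 = 7; high effort: 23 − 8 = 15. Durable stays.
Standard (assigned medium effort): low effort: 2 − 0 = 2; medium effort: 11 − 3 = 8; high effort: 23 − 6 = 17. Standard prefers high effort.
Fragile (assigned low effort): low effort: 2 − 0 = 2; medium effort: 11 − 8 = 3; high effort: 23 − 16 = 7. Fragile prefers high effort.
At least one type deviates; the separating profile fails.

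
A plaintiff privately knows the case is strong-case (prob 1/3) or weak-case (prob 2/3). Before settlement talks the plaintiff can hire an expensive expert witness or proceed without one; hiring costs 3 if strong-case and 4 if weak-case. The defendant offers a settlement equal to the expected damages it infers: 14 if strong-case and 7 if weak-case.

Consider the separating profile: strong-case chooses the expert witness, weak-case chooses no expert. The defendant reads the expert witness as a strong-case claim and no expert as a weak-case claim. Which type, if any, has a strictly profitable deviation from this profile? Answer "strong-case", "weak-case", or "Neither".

weak-case

The expert witness pays 14; no expert pays 7.
strong-case: assigned the expert witness, nets 14 − 3 = 11; deviating to no expert nets 7.
weak-case: assigned no expert, nets 7; deviating to the expert witness nets 14 − 4 = 10.
The weak-case type gains 3 by deviating.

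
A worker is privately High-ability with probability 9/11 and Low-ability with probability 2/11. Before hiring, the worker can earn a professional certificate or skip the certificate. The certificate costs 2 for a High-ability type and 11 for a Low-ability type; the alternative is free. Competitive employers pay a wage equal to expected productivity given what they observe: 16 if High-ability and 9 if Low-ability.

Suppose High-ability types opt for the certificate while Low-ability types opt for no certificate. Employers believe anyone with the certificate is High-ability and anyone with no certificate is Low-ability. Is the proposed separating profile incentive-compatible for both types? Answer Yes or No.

Yes

Under these beliefs, the certificate earns wage 16 and no certificate earns wage 9.
High-ability: the certificate nets 16 − 2 = 14; no certificate nets 9. High-ability prefers the certificate.
Low-ability: the certificate nets 16 − 11 = 5; no certificate nets 9. Low-ability prefers no certificate.
Neither type deviates, so the separating profile is an equilibrium.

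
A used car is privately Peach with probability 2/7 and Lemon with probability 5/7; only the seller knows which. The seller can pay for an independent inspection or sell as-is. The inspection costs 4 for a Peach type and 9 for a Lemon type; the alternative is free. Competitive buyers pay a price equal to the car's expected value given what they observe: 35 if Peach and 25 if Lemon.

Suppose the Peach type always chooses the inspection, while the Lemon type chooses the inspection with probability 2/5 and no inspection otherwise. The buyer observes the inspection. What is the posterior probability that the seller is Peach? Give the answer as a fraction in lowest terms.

P(the inspection) = (2/7)·1 + (5/7)·(2/5) = 4/7.
By Bayes' rule, P(Peach | the inspection) = (2/7) / (4/7) = 1/2.

1/2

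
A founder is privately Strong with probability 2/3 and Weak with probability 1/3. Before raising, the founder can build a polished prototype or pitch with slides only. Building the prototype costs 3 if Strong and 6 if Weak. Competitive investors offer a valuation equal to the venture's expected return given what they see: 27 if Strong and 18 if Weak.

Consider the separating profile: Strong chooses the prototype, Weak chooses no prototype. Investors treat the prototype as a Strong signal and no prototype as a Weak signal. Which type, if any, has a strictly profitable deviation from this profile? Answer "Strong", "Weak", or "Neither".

Weak

The prototype pays 27; no prototype pays 18.
Strong: assigned the prototype, nets 27 − 3 = 24; deviating to no prototype nets 18.
Weak: assigned no prototype, nets 18; deviating to the prototype nets 27 − 6 = 21.
The Weak type gains 3 by deviating.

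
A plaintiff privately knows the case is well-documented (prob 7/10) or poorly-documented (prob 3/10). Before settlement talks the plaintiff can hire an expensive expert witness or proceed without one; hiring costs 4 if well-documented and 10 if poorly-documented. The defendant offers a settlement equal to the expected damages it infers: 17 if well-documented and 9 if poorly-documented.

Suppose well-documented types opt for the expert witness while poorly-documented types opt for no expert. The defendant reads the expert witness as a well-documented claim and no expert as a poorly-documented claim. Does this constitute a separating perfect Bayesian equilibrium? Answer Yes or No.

Under these beliefs, the expert witness earns settlement 17 and no expert earns settlement 9.
well-documented: the expert witness nets 17 − 4 = 13; no expert nets 9. well-documented prefers the expert witness.
poorly-documented: the expert witness nets 17 − 10 = 7; no expert nets 9. poorly-documented prefers no expert.
Neither type deviates, so the separating profile is an equilibrium.

Yes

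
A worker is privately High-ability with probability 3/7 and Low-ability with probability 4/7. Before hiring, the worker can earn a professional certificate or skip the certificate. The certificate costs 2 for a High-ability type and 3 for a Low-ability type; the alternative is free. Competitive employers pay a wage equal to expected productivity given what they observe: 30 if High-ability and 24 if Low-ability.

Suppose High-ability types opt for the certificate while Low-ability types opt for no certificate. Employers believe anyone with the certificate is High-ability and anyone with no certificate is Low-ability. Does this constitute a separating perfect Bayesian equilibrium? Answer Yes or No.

Under these beliefs, the certificate earns wage 30 and no certificate earns wage 24.
High-ability: the certificate nets 30 − 2 = 28; no certificate nets 24. High-ability prefers the certificate.
Low-ability: the certificate nets 30 − 3 = 27; no certificate nets 24. Low-ability would deviate to the certificate.
Low-ability has a profitable deviation, so the profile is not an equilibrium.

No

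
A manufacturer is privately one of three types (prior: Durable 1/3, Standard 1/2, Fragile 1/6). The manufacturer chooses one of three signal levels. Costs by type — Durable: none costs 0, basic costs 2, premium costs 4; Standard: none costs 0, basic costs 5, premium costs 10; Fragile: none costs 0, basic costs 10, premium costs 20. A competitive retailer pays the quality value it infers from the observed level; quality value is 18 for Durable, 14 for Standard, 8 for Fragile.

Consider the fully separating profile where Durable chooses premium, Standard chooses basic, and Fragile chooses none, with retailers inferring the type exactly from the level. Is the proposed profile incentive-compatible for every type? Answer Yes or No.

Yes

Separating prices: premium → 18, basic → 14, none → 8.
Durable (assigned premium): none: 8 − 0 = 8; basic: 14 − 2 = 12; premium: 18 − 4 = 14. Durable stays.
Standard (assigned basic): none: 8 − 0 = 8; basic: 14 − 5 = 9; premium: 18 − 10 = 8. Standard stays.
Fragile (assigned none): none: 8 − 0 = 8; basic: 14 − 10 = 4; premium: 18 − 20 = -2. Fragile stays.
Every type prefers its assigned level; separation holds.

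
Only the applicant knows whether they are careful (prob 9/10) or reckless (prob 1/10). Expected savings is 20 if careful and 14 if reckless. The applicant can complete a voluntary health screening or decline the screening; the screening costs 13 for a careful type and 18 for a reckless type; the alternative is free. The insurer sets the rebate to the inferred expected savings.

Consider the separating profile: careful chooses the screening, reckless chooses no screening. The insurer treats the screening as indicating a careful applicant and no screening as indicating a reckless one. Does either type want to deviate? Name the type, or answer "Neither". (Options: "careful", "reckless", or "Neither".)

careful

The screening pays 20; no screening pays 14.
careful: assigned the screening, nets 20 − 13 = 7; deviating to no screening nets 14.
reckless: assigned no screening, nets 14; deviating to the screening nets 20 − 18 = 2.
The careful type gains 7 by deviating.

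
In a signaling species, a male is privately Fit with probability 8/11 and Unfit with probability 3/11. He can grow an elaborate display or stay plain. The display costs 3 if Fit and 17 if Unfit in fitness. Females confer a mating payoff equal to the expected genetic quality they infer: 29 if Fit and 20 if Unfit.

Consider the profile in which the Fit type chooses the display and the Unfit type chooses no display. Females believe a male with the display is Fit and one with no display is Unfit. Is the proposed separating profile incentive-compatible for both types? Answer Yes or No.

Under these beliefs, the display earns mating payoff 29 and no display earns mating payoff 20.
Fit: the display nets 29 − 3 = 26; no display nets 20. Fit prefers the display.
Unfit: the display nets 29 − 17 = 12; no display nets 20. Unfit prefers no display.
Neither type deviates, so the separating profile is an equilibrium.

Yes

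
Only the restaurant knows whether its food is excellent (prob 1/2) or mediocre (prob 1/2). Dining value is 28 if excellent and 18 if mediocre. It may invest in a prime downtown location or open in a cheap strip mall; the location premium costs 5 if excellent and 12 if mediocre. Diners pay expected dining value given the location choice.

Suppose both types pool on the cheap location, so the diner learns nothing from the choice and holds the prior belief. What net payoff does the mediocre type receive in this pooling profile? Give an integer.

Pooled price premium = 1/2·28 + 1/2·18 = 23.
mediocre pays no cost for the cheap location, so net payoff = 23.

23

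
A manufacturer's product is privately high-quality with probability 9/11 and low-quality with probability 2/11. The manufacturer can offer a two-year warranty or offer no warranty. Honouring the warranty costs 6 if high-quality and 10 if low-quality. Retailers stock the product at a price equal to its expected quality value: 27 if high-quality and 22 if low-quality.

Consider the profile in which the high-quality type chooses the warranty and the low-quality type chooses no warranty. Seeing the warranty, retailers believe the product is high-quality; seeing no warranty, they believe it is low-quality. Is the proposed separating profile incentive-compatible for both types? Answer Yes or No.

Under these beliefs, the warranty earns price 27 and no warranty earns price 22.
high-quality: the warranty nets 27 − 6 = 21; no warranty nets 22. high-quality would deviate to no warranty.
low-quality: the warranty nets 27 − 10 = 17; no warranty nets 22. low-quality prefers no warranty.
high-quality has a profitable deviation, so the profile is not an equilibrium.

No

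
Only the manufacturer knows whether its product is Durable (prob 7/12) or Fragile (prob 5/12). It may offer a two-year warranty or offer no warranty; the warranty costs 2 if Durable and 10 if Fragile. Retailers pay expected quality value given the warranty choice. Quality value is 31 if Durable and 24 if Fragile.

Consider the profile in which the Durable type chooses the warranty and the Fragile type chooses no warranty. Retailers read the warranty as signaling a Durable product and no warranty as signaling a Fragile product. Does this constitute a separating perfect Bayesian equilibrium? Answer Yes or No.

Under these beliefs, the warranty earns price 31 and no warranty earns price 24.
Durable: the warranty nets 31 − 2 = 29; no warranty nets 24. Durable prefers the warranty.
Fragile: the warranty nets 31 − 10 = 21; no warranty nets 24. Fragile prefers no warranty.
Neither type deviates, so the separating profile is an equilibrium.

Yes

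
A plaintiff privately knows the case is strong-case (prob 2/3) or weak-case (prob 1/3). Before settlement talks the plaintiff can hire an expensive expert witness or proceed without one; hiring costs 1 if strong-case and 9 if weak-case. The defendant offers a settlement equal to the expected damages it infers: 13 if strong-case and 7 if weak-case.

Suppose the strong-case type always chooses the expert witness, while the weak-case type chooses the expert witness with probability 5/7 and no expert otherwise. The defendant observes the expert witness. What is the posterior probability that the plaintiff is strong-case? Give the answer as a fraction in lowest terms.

P(the expert witness) = (2/3)·1 + (1/3)·(5/7) = 19/21.
By Bayes' rule, P(strong-case | the expert witness) = (2/3) / (19/21) = 14/19.

14/19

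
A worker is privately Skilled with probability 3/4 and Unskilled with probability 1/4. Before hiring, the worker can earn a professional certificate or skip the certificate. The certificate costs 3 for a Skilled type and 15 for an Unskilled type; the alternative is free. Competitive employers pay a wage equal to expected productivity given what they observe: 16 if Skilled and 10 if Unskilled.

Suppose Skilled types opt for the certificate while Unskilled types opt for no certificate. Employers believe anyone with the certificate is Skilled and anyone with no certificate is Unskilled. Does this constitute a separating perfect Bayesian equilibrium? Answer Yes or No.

Under these beliefs, the certificate earns wage 16 and no certificate earns wage 10.
Skilled: the certificate nets 16 − 3 = 13; no certificate nets 10. Skilled prefers the certificate.
Unskilled: the certificate nets 16 − 15 = 1; no certificate nets 10. Unskilled prefers no certificate.
Neither type deviates, so the separating profile is an equilibrium.

Yes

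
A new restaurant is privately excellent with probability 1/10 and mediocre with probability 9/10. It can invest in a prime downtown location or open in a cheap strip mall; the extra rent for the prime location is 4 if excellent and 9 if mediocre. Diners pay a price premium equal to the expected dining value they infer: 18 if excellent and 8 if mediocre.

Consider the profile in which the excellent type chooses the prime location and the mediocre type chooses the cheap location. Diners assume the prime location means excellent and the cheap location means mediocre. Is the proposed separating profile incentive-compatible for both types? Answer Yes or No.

No

Under these beliefs, the prime location earns price premium 18 and the cheap location earns price premium 8.
excellent: the prime location nets 18 − 4 = 14; the cheap location nets 8. excellent prefers the prime location.
mediocre: the prime location nets 18 − 9 = 9; the cheap location nets 8. mediocre would deviate to the prime location.
mediocre has a profitable deviation, so the profile is not an equilibrium.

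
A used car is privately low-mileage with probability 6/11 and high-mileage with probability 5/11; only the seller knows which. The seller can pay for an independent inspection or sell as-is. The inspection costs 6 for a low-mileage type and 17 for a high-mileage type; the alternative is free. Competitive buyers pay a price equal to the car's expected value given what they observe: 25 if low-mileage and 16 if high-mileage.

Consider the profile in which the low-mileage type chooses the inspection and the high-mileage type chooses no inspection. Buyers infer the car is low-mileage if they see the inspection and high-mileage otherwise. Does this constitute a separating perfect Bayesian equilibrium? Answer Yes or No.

Under these beliefs, the inspection earns price 25 and no inspection earns price 16.
low-mileage: the inspection nets 25 − 6 = 19; no inspection nets 16. low-mileage prefers the inspection.
high-mileage: the inspection nets 25 − 17 = 8; no inspection nets 16. high-mileage prefers no inspection.
Neither type deviates, so the separating profile is an equilibrium.

Yes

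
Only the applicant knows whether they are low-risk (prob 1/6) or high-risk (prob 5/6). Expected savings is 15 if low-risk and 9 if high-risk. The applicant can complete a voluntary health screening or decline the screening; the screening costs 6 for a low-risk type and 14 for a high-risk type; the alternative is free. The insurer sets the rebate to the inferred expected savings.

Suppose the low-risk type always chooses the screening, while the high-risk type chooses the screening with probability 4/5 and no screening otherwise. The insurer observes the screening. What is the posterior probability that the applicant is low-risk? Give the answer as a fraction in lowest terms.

P(the screening) = (1/6)·1 + (5/6)·(4/5) = 5/6.
By Bayes' rule, P(low-risk | the screening) = (1/6) / (5/6) = 1/5.

1/5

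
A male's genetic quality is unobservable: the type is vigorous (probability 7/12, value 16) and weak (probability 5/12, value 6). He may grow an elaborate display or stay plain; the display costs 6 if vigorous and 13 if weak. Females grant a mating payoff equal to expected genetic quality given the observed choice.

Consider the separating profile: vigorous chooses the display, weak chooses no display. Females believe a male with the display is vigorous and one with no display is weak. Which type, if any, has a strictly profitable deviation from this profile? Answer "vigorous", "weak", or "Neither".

Neither

The display pays 16; no display pays 6.
vigorous: assigned the display, nets 16 − 6 = 10; deviating to no display nets 6.
weak: assigned no display, nets 6; deviating to the display nets 16 − 13 = 3.
Both types strictly prefer their assigned action; no profitable deviation.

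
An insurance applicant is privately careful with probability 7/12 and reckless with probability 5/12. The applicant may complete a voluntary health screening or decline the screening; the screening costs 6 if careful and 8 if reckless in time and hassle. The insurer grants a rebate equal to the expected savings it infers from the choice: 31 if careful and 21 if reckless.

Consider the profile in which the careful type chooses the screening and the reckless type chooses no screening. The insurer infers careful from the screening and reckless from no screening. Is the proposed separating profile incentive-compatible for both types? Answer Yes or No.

Under these beliefs, the screening earns rebate 31 and no screening earns rebate 21.
careful: the screening nets 31 − 6 = 25; no screening nets 21. careful prefers the screening.
reckless: the screening nets 31 − 8 = 23; no screening nets 21. reckless would deviate to the screening.
reckless has a profitable deviation, so the profile is not an equilibrium.

No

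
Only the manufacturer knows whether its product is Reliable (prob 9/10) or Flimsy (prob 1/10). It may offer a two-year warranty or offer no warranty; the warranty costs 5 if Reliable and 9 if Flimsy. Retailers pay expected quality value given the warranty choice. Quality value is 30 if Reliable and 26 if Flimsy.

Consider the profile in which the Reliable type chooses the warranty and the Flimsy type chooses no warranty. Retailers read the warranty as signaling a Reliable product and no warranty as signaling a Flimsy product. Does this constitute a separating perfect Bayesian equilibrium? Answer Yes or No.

Under these beliefs, the warranty earns price 30 and no warranty earns price 26.
Reliable: the warranty nets 30 − 5 = 25; no warranty nets 26. Reliable would deviate to no warranty.
Flimsy: the warranty nets 30 − 9 = 21; no warranty nets 26. Flimsy prefers no warranty.
Reliable has a profitable deviation, so the profile is not an equilibrium.

No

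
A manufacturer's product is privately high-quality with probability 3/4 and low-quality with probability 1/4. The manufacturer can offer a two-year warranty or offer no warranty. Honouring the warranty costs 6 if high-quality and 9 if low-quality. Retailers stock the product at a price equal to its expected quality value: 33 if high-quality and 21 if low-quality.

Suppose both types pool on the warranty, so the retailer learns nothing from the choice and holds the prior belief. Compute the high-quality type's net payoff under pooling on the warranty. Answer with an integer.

24

Pooled price = 3/4·33 + 1/4·21 = 30.
high-quality pays cost 6 for the warranty, so net payoff = 30 − 6 = 24.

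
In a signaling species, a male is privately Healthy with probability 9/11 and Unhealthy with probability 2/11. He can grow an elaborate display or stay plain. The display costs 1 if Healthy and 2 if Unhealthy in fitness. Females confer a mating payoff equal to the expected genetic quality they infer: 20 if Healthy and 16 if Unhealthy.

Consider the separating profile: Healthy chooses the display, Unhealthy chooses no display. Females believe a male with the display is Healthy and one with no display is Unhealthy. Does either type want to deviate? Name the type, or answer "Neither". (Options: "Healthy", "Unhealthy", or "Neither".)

Unhealthy

The display pays 20; no display pays 16.
Healthy: assigned the display, nets 20 − 1 = 19; deviating to no display nets 16.
Unhealthy: assigned no display, nets 16; deviating to the display nets 20 − 2 = 18.
The Unhealthy type gains 2 by deviating.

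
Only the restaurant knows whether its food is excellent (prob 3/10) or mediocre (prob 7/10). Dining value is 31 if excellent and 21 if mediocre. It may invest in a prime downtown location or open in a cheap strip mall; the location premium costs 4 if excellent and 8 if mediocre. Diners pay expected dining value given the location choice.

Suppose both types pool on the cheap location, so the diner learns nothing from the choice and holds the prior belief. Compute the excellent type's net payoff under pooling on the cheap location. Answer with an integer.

24

Pooled price premium = 3/10·31 + 7/10·21 = 24.
excellent pays no cost for the cheap location, so net payoff = 24.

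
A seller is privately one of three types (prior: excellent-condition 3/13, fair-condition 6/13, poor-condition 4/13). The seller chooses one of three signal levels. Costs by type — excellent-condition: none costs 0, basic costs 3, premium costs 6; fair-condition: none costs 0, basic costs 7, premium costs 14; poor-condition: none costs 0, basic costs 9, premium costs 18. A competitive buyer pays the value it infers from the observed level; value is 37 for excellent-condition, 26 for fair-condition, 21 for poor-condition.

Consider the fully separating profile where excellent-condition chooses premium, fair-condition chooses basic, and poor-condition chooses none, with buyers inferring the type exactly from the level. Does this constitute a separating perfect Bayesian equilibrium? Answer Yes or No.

No

Separating prices: premium → 37, basic → 26, none → 21.
excellent-condition (assigned premium): none: 21 − 0 = 21; basic: 26 − 3 = 23; premium: 37 − 6 = 31. excellent-condition stays.
fair-condition (assigned basic): none: 21 − 0 = 21; basic: 26 − 7 = 19; premium: 37 − 14 = 23. fair-condition prefers premium.
poor-condition (assigned none): none: 21 − 0 = 21; basic: 26 − 9 = 17; premium: 37 − 18 = 19. poor-condition stays.
At least one type deviates; the separating profile fails.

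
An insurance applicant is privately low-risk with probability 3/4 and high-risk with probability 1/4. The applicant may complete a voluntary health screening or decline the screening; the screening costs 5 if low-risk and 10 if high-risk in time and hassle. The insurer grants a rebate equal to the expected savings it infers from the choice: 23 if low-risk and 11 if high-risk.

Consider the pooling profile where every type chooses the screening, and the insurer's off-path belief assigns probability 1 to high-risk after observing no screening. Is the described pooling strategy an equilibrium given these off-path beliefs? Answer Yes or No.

No

On path, the insurer holds the prior and pays 3/4·23 + 1/4·11 = 20. Off path (no screening), believing high-risk, it pays 11.
low-risk: the screening nets 20 − 5 = 15; no screening nets 11. low-risk stays.
high-risk: the screening nets 20 − 10 = 10; no screening nets 11. high-risk would deviate.
A type deviates, so pooling fails.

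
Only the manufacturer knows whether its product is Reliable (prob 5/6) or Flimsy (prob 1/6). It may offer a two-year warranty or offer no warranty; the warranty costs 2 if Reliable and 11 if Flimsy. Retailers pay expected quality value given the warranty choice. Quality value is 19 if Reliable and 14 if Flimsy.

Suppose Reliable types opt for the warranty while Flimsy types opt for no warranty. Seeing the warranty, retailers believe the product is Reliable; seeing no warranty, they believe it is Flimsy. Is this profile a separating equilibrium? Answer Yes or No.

Yes

Under these beliefs, the warranty earns price 19 and no warranty earns price 14.
Reliable: the warranty nets 19 − 2 = 17; no warranty nets 14. Reliable prefers the warranty.
Flimsy: the warranty nets 19 − 11 = 8; no warranty nets 14. Flimsy prefers no warranty.
Neither type deviates, so the separating profile is an equilibrium.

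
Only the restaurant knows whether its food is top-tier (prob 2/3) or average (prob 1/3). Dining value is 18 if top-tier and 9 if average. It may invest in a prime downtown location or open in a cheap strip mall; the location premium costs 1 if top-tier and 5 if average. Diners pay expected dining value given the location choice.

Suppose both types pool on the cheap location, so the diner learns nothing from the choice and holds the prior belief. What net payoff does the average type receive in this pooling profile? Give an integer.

Pooled price premium = 2/3·18 + 1/3·9 = 15.
average pays no cost for the cheap location, so net payoff = 15.

15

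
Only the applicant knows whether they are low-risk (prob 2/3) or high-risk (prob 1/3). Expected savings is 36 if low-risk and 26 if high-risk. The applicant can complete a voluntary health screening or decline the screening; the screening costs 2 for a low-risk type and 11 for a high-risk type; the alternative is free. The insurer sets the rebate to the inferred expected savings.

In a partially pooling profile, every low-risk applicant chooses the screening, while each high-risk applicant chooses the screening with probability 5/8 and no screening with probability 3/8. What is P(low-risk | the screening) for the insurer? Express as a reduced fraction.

P(the screening) = (2/3)·1 + (1/3)·(5/8) = 7/8.
By Bayes' rule, P(low-risk | the screening) = (2/3) / (7/8) = 16/21.

16/21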